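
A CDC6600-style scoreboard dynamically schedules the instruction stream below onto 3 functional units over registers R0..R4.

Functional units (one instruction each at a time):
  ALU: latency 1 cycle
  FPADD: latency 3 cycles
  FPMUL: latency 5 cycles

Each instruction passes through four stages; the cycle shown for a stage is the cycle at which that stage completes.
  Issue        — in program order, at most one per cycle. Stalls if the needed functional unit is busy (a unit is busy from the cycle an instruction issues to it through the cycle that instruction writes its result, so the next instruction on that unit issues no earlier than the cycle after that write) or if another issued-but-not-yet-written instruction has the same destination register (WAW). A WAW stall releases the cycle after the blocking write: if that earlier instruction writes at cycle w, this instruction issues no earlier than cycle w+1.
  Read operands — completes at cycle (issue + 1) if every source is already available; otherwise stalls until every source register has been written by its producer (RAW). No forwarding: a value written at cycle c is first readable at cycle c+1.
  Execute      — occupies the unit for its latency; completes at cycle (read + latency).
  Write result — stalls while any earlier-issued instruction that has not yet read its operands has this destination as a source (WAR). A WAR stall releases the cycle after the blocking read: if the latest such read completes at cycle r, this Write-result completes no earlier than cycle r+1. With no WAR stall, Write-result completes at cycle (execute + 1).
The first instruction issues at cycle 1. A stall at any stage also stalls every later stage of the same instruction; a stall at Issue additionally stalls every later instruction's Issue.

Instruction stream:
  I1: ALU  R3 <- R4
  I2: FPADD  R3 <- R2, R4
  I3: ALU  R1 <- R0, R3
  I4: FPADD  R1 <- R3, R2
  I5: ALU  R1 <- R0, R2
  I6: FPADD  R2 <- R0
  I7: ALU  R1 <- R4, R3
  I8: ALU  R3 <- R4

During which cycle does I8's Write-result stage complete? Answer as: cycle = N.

cycle = 31

[1] I1 dispatched to ALU
[2] I1 operands ready
[3] I1 complete
[4] R3←I1
[5] I2 dispatched to FPADD
[6] I2 operands ready, I3 dispatched to ALU
[9] I2 complete
[10] R3←I2
[11] I3 operands ready
[12] I3 complete
[13] R1←I3
[14] I4 dispatched to FPADD
[15] I4 operands ready
[18] I4 complete
[19] R1←I4
[20] I5 dispatched to ALU
[21] I5 operands ready, I6 dispatched to FPADD
[22] I5 complete, I6 operands ready
[23] R1←I5
[24] I7 dispatched to ALU
[25] I6 complete, I7 operands ready
[26] R2←I6, I7 complete
[27] R1←I7
[28] I8 dispatched to ALU
[29] I8 operands ready
[30] I8 complete
[31] R3←I8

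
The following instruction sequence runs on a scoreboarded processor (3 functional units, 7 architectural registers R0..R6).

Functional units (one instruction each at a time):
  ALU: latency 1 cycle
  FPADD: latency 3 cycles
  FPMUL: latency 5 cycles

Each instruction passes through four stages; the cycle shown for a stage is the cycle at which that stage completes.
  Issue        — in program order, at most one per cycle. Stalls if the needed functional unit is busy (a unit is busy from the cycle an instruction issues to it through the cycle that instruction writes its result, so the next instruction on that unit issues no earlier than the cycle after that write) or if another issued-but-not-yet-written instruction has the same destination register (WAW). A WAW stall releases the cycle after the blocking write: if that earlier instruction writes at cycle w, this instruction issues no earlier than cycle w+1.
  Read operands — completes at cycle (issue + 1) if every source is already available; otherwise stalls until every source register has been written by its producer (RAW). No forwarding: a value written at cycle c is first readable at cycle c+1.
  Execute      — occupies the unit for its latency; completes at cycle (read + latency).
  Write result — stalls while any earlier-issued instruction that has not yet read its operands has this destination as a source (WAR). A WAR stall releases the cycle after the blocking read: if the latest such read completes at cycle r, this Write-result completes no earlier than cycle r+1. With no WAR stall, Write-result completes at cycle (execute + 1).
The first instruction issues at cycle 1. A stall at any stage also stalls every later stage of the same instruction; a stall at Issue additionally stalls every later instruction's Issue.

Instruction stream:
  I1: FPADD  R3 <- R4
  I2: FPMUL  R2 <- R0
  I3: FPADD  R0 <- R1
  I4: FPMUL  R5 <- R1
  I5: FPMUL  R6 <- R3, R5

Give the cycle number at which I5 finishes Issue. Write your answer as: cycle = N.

[I1] 1/2/5/6
[I2] 2/3/8/9
[I3] 7/8/11/12  (struct: FPADD busy until I1 writes@6)
[I4] 10/11/16/17  (struct: FPMUL busy until I2 writes@9)
[I5] 18/19/24/25  (struct: FPMUL busy until I4 writes@17)

cycle = 18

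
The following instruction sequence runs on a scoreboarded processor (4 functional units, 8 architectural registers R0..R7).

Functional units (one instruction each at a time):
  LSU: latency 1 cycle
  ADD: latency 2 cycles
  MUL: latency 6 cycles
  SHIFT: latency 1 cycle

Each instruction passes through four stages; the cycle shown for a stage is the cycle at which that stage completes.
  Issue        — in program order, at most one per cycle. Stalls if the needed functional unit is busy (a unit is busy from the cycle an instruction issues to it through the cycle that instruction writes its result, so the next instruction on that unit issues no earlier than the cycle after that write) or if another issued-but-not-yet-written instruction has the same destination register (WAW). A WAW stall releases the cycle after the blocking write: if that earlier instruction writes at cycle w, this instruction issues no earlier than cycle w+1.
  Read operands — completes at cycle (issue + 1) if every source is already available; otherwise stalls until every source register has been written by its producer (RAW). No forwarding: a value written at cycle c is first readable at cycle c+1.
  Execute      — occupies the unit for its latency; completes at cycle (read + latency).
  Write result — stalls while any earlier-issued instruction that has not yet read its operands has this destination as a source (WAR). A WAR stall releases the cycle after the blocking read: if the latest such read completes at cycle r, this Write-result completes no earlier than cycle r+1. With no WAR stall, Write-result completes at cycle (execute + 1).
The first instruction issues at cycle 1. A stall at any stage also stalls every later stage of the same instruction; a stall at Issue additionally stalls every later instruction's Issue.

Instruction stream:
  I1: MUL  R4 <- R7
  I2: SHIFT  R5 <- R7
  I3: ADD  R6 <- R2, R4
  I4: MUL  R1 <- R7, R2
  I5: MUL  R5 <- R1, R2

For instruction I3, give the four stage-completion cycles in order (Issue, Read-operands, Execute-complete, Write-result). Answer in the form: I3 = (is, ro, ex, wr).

t=1  issue I1 (MUL)
t=2  I1 read-ops · issue I2 (SHIFT)
t=3  I2 read-ops · issue I3 (ADD)
t=4  I2 finished on SHIFT
t=5  I2→R5
t=8  I1 finished on MUL
t=9  I1→R4
t=10  I3 read-ops · issue I4 (MUL)
t=11  I4 read-ops
t=12  I3 finished on ADD
t=13  I3→R6
t=17  I4 finished on MUL
t=18  I4→R1
t=19  issue I5 (MUL)
t=20  I5 read-ops
t=26  I5 finished on MUL
t=27  I5→R5

I3 = (3, 10, 12, 13)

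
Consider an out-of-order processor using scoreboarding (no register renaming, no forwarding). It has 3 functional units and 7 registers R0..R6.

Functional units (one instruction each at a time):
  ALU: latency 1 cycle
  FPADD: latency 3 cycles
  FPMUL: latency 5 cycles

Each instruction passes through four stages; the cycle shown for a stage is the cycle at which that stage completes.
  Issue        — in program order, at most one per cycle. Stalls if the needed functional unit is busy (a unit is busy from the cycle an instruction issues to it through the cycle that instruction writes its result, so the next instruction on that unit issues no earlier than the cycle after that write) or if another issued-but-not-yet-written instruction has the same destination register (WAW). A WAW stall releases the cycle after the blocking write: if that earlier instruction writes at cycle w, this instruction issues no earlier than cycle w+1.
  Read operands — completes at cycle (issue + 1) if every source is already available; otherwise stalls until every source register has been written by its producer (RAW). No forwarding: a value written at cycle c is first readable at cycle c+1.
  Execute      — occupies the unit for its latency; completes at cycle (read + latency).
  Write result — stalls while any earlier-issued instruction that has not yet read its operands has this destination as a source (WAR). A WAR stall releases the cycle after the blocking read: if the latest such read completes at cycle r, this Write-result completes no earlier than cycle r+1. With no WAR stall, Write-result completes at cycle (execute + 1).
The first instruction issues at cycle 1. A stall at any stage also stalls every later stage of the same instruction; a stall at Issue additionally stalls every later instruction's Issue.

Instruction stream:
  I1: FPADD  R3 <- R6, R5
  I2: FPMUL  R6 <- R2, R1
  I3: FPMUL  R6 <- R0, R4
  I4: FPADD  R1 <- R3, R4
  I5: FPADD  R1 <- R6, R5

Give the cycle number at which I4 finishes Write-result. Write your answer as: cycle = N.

cycle = 16

I1: IS=1 RO=2 EX=5 WR=6
I2: IS=2 RO=3 EX=8 WR=9
I3: IS=10 RO=11 EX=16 WR=17  [struct: FPMUL busy until I2 writes@9]
I4: IS=11 RO=12 EX=15 WR=16
I5: IS=17 RO=18 EX=21 WR=22  [struct: FPADD busy until I4 writes@16]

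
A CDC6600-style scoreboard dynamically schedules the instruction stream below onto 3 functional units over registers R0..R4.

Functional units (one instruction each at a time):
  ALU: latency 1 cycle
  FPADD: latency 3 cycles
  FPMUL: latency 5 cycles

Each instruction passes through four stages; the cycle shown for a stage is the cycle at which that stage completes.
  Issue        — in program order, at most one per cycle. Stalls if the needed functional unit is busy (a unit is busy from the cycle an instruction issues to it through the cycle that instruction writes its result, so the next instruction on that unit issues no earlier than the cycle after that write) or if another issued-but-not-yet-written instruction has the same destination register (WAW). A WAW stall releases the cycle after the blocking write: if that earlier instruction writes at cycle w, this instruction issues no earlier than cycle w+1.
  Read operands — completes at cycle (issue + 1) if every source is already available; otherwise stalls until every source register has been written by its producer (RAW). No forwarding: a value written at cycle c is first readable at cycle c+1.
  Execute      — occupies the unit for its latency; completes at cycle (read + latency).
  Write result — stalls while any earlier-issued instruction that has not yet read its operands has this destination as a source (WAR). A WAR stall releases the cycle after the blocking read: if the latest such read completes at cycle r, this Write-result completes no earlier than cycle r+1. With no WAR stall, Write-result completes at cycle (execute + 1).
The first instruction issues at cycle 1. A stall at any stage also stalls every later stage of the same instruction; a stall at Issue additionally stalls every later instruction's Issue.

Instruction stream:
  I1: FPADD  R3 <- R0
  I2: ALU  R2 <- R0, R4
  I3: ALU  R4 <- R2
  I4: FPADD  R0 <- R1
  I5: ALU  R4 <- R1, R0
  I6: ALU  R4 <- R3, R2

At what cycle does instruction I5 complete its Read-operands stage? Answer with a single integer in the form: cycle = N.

I1  is:1  ro:2  ex:5  wr:6
I2  is:2  ro:3  ex:4  wr:5
I3  is:6  ro:7  ex:8  wr:9  — struct: ALU busy until I2 writes@5
I4  is:7  ro:8  ex:11  wr:12
I5  is:10  ro:13  ex:14  wr:15  — struct: ALU busy until I3 writes@9, RAW R0: wait I4 write@12
I6  is:16  ro:17  ex:18  wr:19  — struct: ALU busy until I5 writes@15

cycle = 13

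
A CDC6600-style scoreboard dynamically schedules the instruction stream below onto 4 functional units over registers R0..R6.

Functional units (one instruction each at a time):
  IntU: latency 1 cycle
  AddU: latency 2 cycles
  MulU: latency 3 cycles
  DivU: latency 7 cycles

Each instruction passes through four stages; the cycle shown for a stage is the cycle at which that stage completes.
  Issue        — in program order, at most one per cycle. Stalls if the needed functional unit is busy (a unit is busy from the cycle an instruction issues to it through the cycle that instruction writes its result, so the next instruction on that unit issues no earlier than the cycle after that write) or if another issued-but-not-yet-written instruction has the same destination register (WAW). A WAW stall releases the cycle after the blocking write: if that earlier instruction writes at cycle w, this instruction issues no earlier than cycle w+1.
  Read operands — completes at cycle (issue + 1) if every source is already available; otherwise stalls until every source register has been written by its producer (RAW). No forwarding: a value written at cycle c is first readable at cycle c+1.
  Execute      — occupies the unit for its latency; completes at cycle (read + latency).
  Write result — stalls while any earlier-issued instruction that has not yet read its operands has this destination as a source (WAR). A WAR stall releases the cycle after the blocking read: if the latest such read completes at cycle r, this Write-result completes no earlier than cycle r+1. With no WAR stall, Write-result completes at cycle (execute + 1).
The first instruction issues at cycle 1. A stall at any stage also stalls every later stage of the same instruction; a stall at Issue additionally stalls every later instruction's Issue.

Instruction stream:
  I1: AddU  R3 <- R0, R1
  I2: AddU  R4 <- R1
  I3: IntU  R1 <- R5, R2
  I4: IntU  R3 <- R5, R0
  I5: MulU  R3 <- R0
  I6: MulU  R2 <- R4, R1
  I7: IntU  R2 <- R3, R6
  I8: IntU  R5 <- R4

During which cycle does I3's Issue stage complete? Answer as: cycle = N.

I1  is:1  ro:2  ex:4  wr:5
I2  is:6  ro:7  ex:9  wr:10  — struct: AddU busy until I1 writes@5
I3  is:7  ro:8  ex:9  wr:10
I4  is:11  ro:12  ex:13  wr:14  — struct: IntU busy until I3 writes@10
I5  is:15  ro:16  ex:19  wr:20  — WAW R3: wait I4 write@14
I6  is:21  ro:22  ex:25  wr:26  — struct: MulU busy until I5 writes@20
I7  is:27  ro:28  ex:29  wr:30  — WAW R2: wait I6 write@26
I8  is:31  ro:32  ex:33  wr:34  — struct: IntU busy until I7 writes@30

cycle = 7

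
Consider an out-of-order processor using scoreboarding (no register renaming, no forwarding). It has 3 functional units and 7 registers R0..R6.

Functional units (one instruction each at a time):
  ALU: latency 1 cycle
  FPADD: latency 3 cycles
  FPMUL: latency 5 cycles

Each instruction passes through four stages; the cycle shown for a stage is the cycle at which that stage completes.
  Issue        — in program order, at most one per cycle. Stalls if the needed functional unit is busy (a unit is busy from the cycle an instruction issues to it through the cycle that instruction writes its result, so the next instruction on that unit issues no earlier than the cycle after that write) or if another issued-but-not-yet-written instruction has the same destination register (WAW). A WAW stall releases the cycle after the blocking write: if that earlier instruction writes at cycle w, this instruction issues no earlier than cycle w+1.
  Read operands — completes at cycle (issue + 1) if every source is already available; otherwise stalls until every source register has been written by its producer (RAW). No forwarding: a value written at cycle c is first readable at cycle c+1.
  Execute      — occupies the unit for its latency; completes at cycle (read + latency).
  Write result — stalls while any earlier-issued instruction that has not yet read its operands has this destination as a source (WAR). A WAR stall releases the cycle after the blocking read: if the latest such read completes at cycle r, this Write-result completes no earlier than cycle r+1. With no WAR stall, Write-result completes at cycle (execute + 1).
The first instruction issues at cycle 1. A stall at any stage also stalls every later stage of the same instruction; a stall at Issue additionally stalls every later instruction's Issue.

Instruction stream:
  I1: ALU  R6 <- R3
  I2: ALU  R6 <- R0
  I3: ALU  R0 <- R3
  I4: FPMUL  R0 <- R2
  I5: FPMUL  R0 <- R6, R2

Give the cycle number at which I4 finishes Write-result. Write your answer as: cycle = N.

c1: issue I1 (ALU)
c2: I1 read-ops
c3: I1 finished on ALU
c4: I1→R6
c5: issue I2 (ALU)
c6: I2 read-ops
c7: I2 finished on ALU
c8: I2→R6
c9: issue I3 (ALU)
c10: I3 read-ops
c11: I3 finished on ALU
c12: I3→R0
c13: issue I4 (FPMUL)
c14: I4 read-ops
c19: I4 finished on FPMUL
c20: I4→R0
c21: issue I5 (FPMUL)
c22: I5 read-ops
c27: I5 finished on FPMUL
c28: I5→R0

cycle = 20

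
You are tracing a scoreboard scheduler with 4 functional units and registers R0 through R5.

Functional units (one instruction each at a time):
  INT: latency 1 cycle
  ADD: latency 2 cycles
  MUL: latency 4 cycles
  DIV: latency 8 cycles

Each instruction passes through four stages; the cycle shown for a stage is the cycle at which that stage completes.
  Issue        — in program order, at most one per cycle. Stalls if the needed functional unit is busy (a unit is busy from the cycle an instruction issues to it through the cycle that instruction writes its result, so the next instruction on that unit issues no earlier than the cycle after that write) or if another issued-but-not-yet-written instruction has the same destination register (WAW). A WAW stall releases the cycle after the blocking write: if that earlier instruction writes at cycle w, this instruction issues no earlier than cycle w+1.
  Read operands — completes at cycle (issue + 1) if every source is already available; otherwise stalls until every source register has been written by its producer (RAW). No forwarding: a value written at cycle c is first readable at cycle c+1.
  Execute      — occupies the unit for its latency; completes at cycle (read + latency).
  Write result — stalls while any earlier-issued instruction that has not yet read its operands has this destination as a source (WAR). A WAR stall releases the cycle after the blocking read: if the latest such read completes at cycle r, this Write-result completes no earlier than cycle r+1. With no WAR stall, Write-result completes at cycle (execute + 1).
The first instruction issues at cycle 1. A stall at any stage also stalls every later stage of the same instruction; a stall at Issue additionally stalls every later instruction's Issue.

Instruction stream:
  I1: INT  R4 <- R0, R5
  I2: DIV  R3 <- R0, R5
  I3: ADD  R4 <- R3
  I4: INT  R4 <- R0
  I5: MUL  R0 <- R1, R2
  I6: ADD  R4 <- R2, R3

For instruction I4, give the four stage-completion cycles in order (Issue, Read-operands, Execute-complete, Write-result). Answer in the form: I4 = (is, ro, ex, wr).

I4 = (17, 18, 19, 20)

1) issue 1, read 2, done 3, write 4
2) issue 2, read 3, done 11, write 12
3) issue 5, read 13, done 15, write 16  <WAW R4: wait I1 write@4 / RAW R3: wait I2 write@12>
4) issue 17, read 18, done 19, write 20  <WAW R4: wait I3 write@16>
5) issue 18, read 19, done 23, write 24
6) issue 21, read 22, done 24, write 25  <WAW R4: wait I4 write@20>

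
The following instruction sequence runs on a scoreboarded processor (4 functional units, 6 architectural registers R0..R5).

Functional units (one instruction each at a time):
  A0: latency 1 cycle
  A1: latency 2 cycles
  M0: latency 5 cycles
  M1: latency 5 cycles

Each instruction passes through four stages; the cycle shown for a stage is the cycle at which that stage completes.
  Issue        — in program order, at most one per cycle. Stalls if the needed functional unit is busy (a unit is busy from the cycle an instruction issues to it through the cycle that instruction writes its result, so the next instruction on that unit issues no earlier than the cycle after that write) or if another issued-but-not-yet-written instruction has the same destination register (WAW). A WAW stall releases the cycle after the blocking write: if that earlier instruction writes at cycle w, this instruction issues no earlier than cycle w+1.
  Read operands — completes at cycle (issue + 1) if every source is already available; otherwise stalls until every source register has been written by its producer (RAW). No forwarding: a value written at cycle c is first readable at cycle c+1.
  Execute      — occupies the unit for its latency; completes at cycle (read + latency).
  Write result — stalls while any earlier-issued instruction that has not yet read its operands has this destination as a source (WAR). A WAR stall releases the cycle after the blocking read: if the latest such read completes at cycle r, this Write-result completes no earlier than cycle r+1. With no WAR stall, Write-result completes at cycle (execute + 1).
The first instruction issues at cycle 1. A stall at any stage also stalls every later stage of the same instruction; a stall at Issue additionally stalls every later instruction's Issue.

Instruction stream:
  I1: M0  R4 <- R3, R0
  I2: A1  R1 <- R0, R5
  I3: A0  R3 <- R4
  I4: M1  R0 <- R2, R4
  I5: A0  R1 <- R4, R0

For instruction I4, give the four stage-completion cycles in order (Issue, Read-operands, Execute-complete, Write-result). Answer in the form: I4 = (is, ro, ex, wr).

I4 = (4, 9, 14, 15)

[1] I1→M0
[2] I1 RO, I2→A1
[3] I2 RO, I3→A0
[4] I4→M1
[5] I2 EX
[6] I2 WR R1
[7] I1 EX
[8] I1 WR R4
[9] I3 RO, I4 RO
[10] I3 EX
[11] I3 WR R3
[12] I5→A0
[14] I4 EX
[15] I4 WR R0
[16] I5 RO
[17] I5 EX
[18] I5 WR R1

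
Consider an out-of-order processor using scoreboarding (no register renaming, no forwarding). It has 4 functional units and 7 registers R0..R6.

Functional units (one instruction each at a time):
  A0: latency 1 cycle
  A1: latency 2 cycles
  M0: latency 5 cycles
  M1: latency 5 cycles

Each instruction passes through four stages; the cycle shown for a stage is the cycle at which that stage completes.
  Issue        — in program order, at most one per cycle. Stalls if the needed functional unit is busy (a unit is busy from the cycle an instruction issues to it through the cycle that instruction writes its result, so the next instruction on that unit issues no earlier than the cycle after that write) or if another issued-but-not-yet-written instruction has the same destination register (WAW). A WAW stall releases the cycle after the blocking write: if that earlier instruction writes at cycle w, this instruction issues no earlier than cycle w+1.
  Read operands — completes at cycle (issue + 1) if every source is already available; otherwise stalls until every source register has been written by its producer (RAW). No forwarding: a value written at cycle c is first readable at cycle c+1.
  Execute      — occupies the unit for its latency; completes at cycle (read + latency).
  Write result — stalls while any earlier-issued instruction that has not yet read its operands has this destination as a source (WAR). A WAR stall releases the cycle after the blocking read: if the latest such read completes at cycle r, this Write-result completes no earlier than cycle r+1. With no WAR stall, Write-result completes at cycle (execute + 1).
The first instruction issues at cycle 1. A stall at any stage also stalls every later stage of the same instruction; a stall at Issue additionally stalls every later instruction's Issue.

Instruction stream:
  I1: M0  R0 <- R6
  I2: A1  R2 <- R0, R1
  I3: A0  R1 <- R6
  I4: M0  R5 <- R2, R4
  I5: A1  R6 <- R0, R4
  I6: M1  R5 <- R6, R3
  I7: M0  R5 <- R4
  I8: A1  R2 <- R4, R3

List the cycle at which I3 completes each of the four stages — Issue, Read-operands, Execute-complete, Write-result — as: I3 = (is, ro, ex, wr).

  I1 | 1 | 2 | 7 | 8
  I2 | 2 | 9 | 11 | 12   RAW R0: wait I1 write@8
  I3 | 3 | 4 | 5 | 10   WAR R1: wait I2 read@9
  I4 | 9 | 13 | 18 | 19   struct: M0 busy until I1 writes@8 · RAW R2: wait I2 write@12
  I5 | 13 | 14 | 16 | 17   struct: A1 busy until I2 writes@12
  I6 | 20 | 21 | 26 | 27   WAW R5: wait I4 write@19
  I7 | 28 | 29 | 34 | 35   WAW R5: wait I6 write@27
  I8 | 29 | 30 | 32 | 33

I3 = (3, 4, 5, 10)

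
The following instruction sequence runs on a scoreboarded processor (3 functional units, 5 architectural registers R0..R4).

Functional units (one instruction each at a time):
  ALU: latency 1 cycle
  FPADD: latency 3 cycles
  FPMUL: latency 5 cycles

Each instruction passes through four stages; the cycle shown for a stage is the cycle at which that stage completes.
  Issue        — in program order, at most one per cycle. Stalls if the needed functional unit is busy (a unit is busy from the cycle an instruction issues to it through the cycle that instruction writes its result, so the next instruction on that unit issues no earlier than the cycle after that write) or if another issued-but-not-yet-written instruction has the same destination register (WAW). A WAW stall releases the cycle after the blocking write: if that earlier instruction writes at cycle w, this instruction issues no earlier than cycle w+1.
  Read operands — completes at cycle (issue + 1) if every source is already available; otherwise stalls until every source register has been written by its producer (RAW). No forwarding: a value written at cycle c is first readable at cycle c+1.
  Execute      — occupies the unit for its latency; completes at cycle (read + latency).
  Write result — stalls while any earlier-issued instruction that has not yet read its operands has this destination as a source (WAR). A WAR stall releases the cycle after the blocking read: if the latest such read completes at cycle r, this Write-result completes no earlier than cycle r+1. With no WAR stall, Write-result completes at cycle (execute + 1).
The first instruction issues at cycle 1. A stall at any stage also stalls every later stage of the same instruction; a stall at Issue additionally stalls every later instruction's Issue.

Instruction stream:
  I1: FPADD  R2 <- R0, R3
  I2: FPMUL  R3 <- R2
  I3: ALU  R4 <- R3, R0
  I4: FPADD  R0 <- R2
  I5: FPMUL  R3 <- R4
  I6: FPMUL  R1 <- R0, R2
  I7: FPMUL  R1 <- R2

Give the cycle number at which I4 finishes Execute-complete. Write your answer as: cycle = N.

cycle 1: I1 dispatched to FPADD
cycle 2: I1 operands ready; I2 dispatched to FPMUL
cycle 3: I3 dispatched to ALU
cycle 5: I1 complete
cycle 6: R2←I1
cycle 7: I2 operands ready; I4 dispatched to FPADD
cycle 8: I4 operands ready
cycle 11: I4 complete
cycle 12: I2 complete
cycle 13: R3←I2
cycle 14: I3 operands ready; I5 dispatched to FPMUL
cycle 15: I3 complete; R0←I4
cycle 16: R4←I3
cycle 17: I5 operands ready
cycle 22: I5 complete
cycle 23: R3←I5
cycle 24: I6 dispatched to FPMUL
cycle 25: I6 operands ready
cycle 30: I6 complete
cycle 31: R1←I6
cycle 32: I7 dispatched to FPMUL
cycle 33: I7 operands ready
cycle 38: I7 complete
cycle 39: R1←I7

cycle = 11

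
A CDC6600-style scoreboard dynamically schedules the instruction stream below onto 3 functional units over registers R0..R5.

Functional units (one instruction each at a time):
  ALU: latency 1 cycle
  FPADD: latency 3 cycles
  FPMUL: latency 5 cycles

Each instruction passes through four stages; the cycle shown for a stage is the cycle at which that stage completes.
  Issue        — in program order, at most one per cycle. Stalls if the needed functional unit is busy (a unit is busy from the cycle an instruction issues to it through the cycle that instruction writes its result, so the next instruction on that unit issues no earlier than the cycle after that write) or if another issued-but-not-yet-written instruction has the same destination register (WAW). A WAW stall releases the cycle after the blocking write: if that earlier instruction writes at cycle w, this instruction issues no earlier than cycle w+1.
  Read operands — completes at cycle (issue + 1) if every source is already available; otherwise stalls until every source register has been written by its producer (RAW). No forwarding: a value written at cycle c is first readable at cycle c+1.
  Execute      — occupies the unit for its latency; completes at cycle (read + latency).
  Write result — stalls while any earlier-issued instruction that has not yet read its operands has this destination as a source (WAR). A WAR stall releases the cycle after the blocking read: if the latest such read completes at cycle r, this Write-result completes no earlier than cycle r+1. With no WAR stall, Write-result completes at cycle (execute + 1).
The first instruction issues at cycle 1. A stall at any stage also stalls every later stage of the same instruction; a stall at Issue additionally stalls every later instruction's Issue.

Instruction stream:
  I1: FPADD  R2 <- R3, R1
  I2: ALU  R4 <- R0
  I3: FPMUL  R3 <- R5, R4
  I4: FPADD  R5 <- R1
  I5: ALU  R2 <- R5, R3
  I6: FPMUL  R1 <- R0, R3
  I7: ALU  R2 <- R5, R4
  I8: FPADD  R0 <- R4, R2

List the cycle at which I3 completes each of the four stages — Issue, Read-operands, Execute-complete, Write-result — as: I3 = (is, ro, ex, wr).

I3 = (3, 6, 11, 12)

1) issue 1, read 2, done 5, write 6
2) issue 2, read 3, done 4, write 5
3) issue 3, read 6, done 11, write 12  <RAW R4: wait I2 write@5>
4) issue 7, read 8, done 11, write 12  <struct: FPADD busy until I1 writes@6>
5) issue 8, read 13, done 14, write 15  <RAW R5: wait I4 write@12 / RAW R3: wait I3 write@12>
6) issue 13, read 14, done 19, write 20  <struct: FPMUL busy until I3 writes@12>
7) issue 16, read 17, done 18, write 19  <struct: ALU busy until I5 writes@15>
8) issue 17, read 20, done 23, write 24  <RAW R2: wait I7 write@19>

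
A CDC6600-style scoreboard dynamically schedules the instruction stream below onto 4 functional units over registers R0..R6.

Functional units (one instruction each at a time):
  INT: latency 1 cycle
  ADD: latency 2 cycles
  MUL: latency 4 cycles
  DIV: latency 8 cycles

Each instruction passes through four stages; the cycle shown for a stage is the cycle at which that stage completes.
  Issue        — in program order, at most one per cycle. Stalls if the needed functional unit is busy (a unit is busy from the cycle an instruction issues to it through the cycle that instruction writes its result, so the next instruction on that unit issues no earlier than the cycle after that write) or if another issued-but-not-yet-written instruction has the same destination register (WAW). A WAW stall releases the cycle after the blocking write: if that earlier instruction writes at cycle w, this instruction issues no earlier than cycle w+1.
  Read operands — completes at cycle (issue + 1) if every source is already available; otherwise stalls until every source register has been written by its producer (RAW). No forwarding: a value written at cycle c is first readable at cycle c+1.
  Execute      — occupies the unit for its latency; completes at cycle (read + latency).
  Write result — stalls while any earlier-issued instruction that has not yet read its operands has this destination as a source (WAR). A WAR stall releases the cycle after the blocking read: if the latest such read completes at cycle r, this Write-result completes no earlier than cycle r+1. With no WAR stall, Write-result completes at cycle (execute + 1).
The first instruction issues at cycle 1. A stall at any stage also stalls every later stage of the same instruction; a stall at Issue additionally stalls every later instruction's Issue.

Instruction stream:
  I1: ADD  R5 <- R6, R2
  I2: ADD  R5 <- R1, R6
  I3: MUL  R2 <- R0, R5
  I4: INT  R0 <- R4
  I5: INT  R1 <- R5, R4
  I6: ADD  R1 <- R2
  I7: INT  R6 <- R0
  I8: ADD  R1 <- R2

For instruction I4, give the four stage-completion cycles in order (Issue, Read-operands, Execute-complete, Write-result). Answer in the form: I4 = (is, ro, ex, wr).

[1] I1 dispatched to ADD
[2] I1 operands ready
[4] I1 complete
[5] R5←I1
[6] I2 dispatched to ADD
[7] I2 operands ready | I3 dispatched to MUL
[8] I4 dispatched to INT
[9] I2 complete | I4 operands ready
[10] R5←I2 | I4 complete
[11] I3 operands ready
[12] R0←I4
[13] I5 dispatched to INT
[14] I5 operands ready
[15] I3 complete | I5 complete
[16] R2←I3 | R1←I5
[17] I6 dispatched to ADD
[18] I6 operands ready | I7 dispatched to INT
[19] I7 operands ready
[20] I6 complete | I7 complete
[21] R1←I6 | R6←I7
[22] I8 dispatched to ADD
[23] I8 operands ready
[25] I8 complete
[26] R1←I8

I4 = (8, 9, 10, 12)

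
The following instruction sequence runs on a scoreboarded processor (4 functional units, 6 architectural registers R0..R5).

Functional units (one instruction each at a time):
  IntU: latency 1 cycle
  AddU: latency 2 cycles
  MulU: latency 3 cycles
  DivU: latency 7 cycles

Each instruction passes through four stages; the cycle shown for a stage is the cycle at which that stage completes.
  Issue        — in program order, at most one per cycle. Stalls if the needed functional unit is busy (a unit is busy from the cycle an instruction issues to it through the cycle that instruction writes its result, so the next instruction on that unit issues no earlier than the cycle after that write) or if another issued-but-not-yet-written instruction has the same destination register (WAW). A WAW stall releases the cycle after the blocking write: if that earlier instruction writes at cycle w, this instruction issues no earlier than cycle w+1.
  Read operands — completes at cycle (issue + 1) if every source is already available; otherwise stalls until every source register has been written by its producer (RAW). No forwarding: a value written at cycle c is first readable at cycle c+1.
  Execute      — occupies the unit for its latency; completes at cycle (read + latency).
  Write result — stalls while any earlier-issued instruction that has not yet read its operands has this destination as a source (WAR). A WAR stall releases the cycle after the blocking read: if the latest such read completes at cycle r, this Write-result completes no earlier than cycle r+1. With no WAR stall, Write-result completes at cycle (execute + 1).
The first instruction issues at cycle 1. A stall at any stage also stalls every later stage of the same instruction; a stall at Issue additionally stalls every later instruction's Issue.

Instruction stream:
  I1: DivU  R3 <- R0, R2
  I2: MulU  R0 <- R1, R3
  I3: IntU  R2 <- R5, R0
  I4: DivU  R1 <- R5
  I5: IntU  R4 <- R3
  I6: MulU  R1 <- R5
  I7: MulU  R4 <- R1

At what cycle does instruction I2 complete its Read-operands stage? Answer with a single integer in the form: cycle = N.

cycle = 11

cycle 1: I1→DivU
cycle 2: I1 RO | I2→MulU
cycle 3: I3→IntU
cycle 9: I1 EX
cycle 10: I1 WR R3
cycle 11: I2 RO | I4→DivU
cycle 12: I4 RO
cycle 14: I2 EX
cycle 15: I2 WR R0
cycle 16: I3 RO
cycle 17: I3 EX
cycle 18: I3 WR R2
cycle 19: I4 EX | I5→IntU
cycle 20: I4 WR R1 | I5 RO
cycle 21: I5 EX | I6→MulU
cycle 22: I5 WR R4 | I6 RO
cycle 25: I6 EX
cycle 26: I6 WR R1
cycle 27: I7→MulU
cycle 28: I7 RO
cycle 31: I7 EX
cycle 32: I7 WR R4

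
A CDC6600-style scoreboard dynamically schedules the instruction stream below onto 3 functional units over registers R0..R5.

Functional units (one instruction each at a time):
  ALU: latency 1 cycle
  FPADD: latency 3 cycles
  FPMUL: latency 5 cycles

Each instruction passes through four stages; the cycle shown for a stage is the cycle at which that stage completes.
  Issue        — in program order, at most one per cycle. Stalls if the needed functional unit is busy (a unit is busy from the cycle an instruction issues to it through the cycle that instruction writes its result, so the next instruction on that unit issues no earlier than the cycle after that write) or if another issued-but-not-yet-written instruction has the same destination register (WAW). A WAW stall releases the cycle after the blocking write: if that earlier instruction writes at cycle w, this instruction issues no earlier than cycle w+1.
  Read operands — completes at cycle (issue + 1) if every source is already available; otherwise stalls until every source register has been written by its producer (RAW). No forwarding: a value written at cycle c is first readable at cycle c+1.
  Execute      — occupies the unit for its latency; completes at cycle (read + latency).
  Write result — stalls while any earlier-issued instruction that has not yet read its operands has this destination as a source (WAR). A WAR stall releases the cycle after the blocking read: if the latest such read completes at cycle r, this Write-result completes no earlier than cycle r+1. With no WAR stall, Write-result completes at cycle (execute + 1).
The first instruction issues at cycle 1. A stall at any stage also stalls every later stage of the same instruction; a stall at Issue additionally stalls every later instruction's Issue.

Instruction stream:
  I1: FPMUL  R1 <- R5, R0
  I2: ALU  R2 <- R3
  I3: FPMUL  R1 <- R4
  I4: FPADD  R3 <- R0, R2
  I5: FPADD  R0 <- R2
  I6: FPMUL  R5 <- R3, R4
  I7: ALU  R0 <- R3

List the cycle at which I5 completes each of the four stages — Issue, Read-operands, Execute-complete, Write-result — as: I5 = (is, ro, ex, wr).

I5 = (16, 17, 20, 21)

cycle 1: I1 dispatched to FPMUL
cycle 2: I1 operands ready · I2 dispatched to ALU
cycle 3: I2 operands ready
cycle 4: I2 complete
cycle 5: R2←I2
cycle 7: I1 complete
cycle 8: R1←I1
cycle 9: I3 dispatched to FPMUL
cycle 10: I3 operands ready · I4 dispatched to FPADD
cycle 11: I4 operands ready
cycle 14: I4 complete
cycle 15: I3 complete · R3←I4
cycle 16: R1←I3 · I5 dispatched to FPADD
cycle 17: I5 operands ready · I6 dispatched to FPMUL
cycle 18: I6 operands ready
cycle 20: I5 complete
cycle 21: R0←I5
cycle 22: I7 dispatched to ALU
cycle 23: I6 complete · I7 operands ready
cycle 24: R5←I6 · I7 complete
cycle 25: R0←I7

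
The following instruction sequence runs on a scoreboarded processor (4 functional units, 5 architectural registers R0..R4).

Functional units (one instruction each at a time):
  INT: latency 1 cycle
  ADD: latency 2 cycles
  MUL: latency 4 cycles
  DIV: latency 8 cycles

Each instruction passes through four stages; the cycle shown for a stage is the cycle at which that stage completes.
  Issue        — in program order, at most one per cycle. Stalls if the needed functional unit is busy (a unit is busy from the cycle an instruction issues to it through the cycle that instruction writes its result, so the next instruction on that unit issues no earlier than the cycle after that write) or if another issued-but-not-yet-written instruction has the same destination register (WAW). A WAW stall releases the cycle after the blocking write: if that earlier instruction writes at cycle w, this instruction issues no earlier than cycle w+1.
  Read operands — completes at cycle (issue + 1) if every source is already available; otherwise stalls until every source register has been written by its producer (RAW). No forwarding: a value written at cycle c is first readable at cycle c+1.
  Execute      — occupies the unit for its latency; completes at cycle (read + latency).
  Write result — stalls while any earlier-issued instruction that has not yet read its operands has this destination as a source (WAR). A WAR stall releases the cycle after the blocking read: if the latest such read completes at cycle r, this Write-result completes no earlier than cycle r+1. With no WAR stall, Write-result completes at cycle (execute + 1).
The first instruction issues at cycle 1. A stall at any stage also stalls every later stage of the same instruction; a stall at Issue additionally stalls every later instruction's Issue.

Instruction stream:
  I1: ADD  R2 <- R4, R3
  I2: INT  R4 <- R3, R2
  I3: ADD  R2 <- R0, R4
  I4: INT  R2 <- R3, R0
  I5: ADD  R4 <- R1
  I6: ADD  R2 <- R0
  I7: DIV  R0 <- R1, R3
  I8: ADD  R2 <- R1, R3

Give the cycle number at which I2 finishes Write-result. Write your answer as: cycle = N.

cycle = 8

  I1 | 1 | 2 | 4 | 5
  I2 | 2 | 6 | 7 | 8   RAW R2: wait I1 write@5
  I3 | 6 | 9 | 11 | 12   struct: ADD busy until I1 writes@5 · RAW R4: wait I2 write@8
  I4 | 13 | 14 | 15 | 16   WAW R2: wait I3 write@12
  I5 | 14 | 15 | 17 | 18
  I6 | 19 | 20 | 22 | 23   struct: ADD busy until I5 writes@18
  I7 | 20 | 21 | 29 | 30
  I8 | 24 | 25 | 27 | 28   struct: ADD busy until I6 writes@23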